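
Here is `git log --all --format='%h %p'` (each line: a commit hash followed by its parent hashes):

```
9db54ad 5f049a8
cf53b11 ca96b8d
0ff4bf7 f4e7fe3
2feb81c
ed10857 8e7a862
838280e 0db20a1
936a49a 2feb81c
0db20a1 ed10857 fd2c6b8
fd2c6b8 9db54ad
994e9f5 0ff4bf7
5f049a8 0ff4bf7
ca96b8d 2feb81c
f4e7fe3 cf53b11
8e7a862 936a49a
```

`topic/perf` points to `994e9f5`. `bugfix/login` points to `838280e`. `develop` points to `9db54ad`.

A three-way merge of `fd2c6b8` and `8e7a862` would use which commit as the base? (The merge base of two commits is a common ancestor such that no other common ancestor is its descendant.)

2feb81c

Ancestors of fd2c6b8: {0ff4bf7, 2feb81c, 5f049a8, 9db54ad, ca96b8d, cf53b11, f4e7fe3, fd2c6b8}.
Ancestors of 8e7a862: {2feb81c, 8e7a862, 936a49a}.
Common ancestors: {2feb81c}.
The only common ancestor is 2feb81c, so it is the merge base.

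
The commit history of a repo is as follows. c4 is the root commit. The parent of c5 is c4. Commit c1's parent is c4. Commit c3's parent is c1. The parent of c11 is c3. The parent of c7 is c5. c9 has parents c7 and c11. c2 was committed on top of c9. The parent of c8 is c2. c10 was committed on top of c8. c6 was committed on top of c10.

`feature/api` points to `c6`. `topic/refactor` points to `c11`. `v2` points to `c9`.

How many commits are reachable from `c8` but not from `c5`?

Reachable from c8: {c1, c11, c2, c3, c4, c5, c7, c8, c9}.
Reachable from c5: {c4, c5}.
In c8's history but not c5's: {c1, c11, c2, c3, c7, c8, c9} — 7 commits.

7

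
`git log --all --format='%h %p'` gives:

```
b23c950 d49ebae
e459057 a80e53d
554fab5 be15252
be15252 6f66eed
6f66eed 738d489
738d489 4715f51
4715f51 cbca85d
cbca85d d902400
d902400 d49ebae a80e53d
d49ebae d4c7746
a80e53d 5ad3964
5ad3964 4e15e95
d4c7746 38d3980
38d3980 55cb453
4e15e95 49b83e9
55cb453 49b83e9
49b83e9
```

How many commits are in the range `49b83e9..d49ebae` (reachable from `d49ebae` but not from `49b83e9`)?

Reachable from d49ebae: {38d3980, 49b83e9, 55cb453, d49ebae, d4c7746}.
Reachable from 49b83e9: {49b83e9}.
In d49ebae's history but not 49b83e9's: {38d3980, 55cb453, d49ebae, d4c7746} — 4 commits.

4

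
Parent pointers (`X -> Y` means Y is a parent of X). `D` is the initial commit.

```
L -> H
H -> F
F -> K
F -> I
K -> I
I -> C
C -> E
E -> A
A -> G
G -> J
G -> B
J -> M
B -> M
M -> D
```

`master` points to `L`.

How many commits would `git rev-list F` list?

11

Walking parent pointers from F: reachable set = {A, B, C, D, E, F, G, I, J, K, M}.
That is 11 commits.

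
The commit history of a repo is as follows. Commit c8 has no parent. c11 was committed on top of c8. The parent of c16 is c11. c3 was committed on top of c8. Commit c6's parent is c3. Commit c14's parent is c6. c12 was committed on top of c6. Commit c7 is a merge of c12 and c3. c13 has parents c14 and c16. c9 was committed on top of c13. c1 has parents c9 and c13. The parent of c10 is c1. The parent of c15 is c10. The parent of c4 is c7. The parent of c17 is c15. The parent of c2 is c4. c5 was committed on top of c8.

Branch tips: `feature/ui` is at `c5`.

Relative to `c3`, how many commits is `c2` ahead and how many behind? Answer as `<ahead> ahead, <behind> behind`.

5 ahead, 0 behind

Reachable from c2: {c12, c2, c3, c4, c6, c7, c8}.
Reachable from c3: {c3, c8}.
Only in c2's history (ahead): {c12, c2, c4, c6, c7} — 5.
Only in c3's history (behind): {} — 0.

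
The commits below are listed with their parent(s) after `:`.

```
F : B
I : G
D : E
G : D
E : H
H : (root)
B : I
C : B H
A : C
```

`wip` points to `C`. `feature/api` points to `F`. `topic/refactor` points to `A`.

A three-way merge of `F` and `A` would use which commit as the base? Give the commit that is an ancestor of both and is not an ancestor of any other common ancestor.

Ancestors of F: {B, D, E, F, G, H, I}.
Ancestors of A: {A, B, C, D, E, G, H, I}.
Common ancestors: {B, D, E, G, H, I}.
Among these, B is not an ancestor of any other common ancestor — it is the merge base.

B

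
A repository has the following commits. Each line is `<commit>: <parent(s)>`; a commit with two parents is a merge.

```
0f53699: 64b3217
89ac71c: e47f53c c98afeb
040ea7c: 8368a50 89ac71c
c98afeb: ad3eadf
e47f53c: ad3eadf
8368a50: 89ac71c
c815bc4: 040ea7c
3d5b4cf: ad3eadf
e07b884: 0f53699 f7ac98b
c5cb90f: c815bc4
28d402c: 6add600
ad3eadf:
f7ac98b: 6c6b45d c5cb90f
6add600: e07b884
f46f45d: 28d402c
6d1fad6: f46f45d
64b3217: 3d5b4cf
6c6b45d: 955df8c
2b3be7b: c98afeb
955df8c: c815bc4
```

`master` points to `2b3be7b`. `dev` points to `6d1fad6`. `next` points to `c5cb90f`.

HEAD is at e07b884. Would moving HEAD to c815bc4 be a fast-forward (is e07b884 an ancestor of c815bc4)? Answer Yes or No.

A fast-forward from e07b884 to c815bc4 is possible iff e07b884 is an ancestor of c815bc4.
Ancestors of c815bc4: {040ea7c, 8368a50, 89ac71c, ad3eadf, c815bc4, c98afeb, e47f53c}.
e07b884 is not among them, so fast-forward is not possible.

No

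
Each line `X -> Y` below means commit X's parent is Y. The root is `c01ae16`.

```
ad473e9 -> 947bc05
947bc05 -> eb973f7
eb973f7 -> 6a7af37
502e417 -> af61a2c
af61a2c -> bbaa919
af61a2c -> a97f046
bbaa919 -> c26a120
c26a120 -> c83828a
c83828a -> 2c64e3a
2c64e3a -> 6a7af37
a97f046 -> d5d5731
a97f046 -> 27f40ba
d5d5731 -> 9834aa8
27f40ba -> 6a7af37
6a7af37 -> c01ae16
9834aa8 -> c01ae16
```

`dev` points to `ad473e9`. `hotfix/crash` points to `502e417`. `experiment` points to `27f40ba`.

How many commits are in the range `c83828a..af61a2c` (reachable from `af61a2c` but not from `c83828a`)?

Reachable from af61a2c: {27f40ba, 2c64e3a, 6a7af37, 9834aa8, a97f046, af61a2c, bbaa919, c01ae16, c26a120, c83828a, d5d5731}.
Reachable from c83828a: {2c64e3a, 6a7af37, c01ae16, c83828a}.
In af61a2c's history but not c83828a's: {27f40ba, 9834aa8, a97f046, af61a2c, bbaa919, c26a120, d5d5731} — 7 commits.

7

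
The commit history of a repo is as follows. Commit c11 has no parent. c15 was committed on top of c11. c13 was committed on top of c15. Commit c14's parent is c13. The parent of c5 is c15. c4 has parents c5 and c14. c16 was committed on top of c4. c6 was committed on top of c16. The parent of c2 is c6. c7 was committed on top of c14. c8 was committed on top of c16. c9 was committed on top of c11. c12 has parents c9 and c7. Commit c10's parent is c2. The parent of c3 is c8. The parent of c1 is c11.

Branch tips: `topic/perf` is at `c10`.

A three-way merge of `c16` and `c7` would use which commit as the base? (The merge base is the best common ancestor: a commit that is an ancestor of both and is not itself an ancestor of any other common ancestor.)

Ancestors of c16: {c11, c13, c14, c15, c16, c4, c5}.
Ancestors of c7: {c11, c13, c14, c15, c7}.
Common ancestors: {c11, c13, c14, c15}.
Among these, c14 is not an ancestor of any other common ancestor — it is the merge base.

c14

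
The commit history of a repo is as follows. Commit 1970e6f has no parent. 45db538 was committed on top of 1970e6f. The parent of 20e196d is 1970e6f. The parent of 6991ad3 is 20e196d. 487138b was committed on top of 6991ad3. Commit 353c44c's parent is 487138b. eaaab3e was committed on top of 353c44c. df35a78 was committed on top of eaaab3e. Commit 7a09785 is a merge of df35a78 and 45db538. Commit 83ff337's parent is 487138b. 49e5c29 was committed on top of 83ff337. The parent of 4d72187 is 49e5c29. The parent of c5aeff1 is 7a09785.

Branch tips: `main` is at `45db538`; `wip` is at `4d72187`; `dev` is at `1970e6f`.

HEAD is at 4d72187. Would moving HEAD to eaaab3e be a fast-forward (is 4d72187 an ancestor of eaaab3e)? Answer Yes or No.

No

A fast-forward from 4d72187 to eaaab3e is possible iff 4d72187 is an ancestor of eaaab3e.
Ancestors of eaaab3e: {1970e6f, 20e196d, 353c44c, 487138b, 6991ad3, eaaab3e}.
4d72187 is not among them, so fast-forward is not possible.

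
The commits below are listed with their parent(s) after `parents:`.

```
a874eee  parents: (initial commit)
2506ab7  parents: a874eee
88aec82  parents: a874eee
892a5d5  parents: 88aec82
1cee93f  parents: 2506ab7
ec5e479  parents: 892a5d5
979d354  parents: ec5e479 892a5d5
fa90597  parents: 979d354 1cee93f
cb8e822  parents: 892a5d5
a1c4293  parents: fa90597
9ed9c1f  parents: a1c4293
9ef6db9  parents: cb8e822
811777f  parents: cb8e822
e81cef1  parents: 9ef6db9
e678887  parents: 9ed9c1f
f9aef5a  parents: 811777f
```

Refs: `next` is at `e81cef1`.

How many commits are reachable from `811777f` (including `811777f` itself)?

5

Walking parent pointers from 811777f: reachable set = {811777f, 88aec82, 892a5d5, a874eee, cb8e822}.
That is 5 commits.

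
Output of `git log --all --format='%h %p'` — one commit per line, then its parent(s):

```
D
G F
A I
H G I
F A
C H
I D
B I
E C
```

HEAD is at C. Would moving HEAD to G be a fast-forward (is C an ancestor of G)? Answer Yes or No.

No

A fast-forward from C to G is possible iff C is an ancestor of G.
Ancestors of G: {A, D, F, G, I}.
C is not among them, so fast-forward is not possible.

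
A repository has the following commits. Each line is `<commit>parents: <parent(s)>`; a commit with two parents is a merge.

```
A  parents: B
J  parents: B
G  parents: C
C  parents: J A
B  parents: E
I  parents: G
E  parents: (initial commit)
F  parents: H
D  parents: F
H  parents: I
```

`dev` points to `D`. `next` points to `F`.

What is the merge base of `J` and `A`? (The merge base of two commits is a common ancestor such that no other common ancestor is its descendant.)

Ancestors of J: {B, E, J}.
Ancestors of A: {A, B, E}.
Common ancestors: {B, E}.
Among these, B is not an ancestor of any other common ancestor — it is the merge base.

B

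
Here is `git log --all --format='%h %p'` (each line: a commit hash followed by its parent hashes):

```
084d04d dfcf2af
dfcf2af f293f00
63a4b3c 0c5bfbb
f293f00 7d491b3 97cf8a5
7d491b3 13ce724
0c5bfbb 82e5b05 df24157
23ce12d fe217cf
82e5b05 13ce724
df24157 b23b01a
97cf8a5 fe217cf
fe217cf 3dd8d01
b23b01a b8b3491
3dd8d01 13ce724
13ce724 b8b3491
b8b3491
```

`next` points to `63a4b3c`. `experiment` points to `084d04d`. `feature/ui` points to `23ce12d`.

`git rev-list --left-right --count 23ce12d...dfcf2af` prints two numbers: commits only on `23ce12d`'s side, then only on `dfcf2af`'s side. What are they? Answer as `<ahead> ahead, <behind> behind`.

Reachable from 23ce12d: {13ce724, 23ce12d, 3dd8d01, b8b3491, fe217cf}.
Reachable from dfcf2af: {13ce724, 3dd8d01, 7d491b3, 97cf8a5, b8b3491, dfcf2af, f293f00, fe217cf}.
Only in 23ce12d's history (ahead): {23ce12d} — 1.
Only in dfcf2af's history (behind): {7d491b3, 97cf8a5, dfcf2af, f293f00} — 4.

1 ahead, 4 behind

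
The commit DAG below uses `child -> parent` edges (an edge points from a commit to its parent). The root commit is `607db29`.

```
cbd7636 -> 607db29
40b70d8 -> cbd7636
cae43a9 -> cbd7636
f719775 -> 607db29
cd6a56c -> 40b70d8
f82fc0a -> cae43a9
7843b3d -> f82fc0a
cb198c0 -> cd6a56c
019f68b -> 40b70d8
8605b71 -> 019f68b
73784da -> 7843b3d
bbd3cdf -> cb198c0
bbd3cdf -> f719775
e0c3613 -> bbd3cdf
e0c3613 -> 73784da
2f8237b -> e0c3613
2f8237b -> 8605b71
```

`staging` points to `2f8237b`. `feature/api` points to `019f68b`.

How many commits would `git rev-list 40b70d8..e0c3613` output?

Reachable from e0c3613: {40b70d8, 607db29, 73784da, 7843b3d, bbd3cdf, cae43a9, cb198c0, cbd7636, cd6a56c, e0c3613, f719775, f82fc0a}.
Reachable from 40b70d8: {40b70d8, 607db29, cbd7636}.
In e0c3613's history but not 40b70d8's: {73784da, 7843b3d, bbd3cdf, cae43a9, cb198c0, cd6a56c, e0c3613, f719775, f82fc0a} — 9 commits.

9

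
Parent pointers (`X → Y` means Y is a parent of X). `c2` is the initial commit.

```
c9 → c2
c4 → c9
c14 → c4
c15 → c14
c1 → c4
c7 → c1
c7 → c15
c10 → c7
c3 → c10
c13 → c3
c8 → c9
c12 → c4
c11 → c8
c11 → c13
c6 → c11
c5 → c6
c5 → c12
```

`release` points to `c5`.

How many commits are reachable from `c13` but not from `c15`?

5

Reachable from c13: {c1, c10, c13, c14, c15, c2, c3, c4, c7, c9}.
Reachable from c15: {c14, c15, c2, c4, c9}.
In c13's history but not c15's: {c1, c10, c13, c3, c7} — 5 commits.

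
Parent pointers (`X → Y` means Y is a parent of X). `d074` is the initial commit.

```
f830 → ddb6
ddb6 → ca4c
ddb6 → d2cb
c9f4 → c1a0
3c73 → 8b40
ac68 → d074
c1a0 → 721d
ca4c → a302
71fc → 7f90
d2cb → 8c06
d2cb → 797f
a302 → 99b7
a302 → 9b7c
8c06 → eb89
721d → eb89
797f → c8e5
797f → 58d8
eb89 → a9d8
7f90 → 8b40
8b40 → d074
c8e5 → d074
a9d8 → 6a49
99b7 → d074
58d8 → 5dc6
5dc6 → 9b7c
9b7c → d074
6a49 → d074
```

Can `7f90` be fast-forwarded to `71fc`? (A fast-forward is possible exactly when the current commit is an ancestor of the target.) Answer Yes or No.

A fast-forward from 7f90 to 71fc is possible iff 7f90 is an ancestor of 71fc.
Ancestors of 71fc: {71fc, 7f90, 8b40, d074}.
7f90 is among them, so fast-forward is possible.

Yes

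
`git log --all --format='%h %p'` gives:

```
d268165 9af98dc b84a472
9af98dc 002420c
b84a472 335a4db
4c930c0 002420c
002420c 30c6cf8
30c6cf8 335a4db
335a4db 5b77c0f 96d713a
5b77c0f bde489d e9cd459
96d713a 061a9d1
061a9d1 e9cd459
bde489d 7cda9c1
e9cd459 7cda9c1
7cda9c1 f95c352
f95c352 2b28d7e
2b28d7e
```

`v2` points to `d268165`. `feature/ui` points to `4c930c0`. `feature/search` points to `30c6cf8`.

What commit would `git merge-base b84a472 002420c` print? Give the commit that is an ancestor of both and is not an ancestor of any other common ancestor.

Ancestors of b84a472: {061a9d1, 2b28d7e, 335a4db, 5b77c0f, 7cda9c1, 96d713a, b84a472, bde489d, e9cd459, f95c352}.
Ancestors of 002420c: {002420c, 061a9d1, 2b28d7e, 30c6cf8, 335a4db, 5b77c0f, 7cda9c1, 96d713a, bde489d, e9cd459, f95c352}.
Common ancestors: {061a9d1, 2b28d7e, 335a4db, 5b77c0f, 7cda9c1, 96d713a, bde489d, e9cd459, f95c352}.
Among these, 335a4db is not an ancestor of any other common ancestor — it is the merge base.

335a4db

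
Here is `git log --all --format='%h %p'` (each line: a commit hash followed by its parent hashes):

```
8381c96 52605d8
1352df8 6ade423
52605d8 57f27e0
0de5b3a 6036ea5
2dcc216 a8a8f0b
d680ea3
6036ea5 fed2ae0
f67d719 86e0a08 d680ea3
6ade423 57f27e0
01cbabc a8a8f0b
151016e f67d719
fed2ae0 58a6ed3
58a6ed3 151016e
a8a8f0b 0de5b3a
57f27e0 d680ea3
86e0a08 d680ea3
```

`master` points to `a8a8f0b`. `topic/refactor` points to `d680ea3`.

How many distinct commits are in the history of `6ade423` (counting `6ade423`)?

3

Walking parent pointers from 6ade423: reachable set = {57f27e0, 6ade423, d680ea3}.
That is 3 commits.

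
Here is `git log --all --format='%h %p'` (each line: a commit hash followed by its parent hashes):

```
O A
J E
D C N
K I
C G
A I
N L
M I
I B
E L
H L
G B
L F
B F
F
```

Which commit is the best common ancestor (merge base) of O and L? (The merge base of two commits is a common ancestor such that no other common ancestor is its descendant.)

F

Ancestors of O: {A, B, F, I, O}.
Ancestors of L: {F, L}.
Common ancestors: {F}.
The only common ancestor is F, so it is the merge base.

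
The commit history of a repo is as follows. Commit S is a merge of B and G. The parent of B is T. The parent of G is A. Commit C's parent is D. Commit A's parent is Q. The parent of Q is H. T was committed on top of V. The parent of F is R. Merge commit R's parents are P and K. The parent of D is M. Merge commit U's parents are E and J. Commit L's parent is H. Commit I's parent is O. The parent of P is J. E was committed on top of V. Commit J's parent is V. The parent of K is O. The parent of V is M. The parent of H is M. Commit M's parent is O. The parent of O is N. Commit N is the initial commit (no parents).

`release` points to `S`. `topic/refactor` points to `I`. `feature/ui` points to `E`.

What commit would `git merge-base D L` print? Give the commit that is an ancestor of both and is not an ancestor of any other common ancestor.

M

Ancestors of D: {D, M, N, O}.
Ancestors of L: {H, L, M, N, O}.
Common ancestors: {M, N, O}.
Among these, M is not an ancestor of any other common ancestor — it is the merge base.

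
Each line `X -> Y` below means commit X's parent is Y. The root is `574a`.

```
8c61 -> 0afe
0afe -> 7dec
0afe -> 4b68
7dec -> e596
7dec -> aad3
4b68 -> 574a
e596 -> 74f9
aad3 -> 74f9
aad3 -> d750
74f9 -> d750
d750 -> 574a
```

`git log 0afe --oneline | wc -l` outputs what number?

8

Walking parent pointers from 0afe: reachable set = {0afe, 4b68, 574a, 74f9, 7dec, aad3, d750, e596}.
That is 8 commits.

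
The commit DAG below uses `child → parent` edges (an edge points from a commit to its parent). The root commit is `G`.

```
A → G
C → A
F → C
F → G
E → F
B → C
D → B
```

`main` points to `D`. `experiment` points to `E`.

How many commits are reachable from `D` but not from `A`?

Reachable from D: {A, B, C, D, G}.
Reachable from A: {A, G}.
In D's history but not A's: {B, C, D} — 3 commits.

3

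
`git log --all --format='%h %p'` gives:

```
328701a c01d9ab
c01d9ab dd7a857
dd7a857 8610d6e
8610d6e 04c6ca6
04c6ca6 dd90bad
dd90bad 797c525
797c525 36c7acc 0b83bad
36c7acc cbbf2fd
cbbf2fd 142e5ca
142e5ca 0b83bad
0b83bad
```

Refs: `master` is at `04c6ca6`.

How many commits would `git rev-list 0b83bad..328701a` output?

10

Reachable from 328701a: {04c6ca6, 0b83bad, 142e5ca, 328701a, 36c7acc, 797c525, 8610d6e, c01d9ab, cbbf2fd, dd7a857, dd90bad}.
Reachable from 0b83bad: {0b83bad}.
In 328701a's history but not 0b83bad's: {04c6ca6, 142e5ca, 328701a, 36c7acc, 797c525, 8610d6e, c01d9ab, cbbf2fd, dd7a857, dd90bad} — 10 commits.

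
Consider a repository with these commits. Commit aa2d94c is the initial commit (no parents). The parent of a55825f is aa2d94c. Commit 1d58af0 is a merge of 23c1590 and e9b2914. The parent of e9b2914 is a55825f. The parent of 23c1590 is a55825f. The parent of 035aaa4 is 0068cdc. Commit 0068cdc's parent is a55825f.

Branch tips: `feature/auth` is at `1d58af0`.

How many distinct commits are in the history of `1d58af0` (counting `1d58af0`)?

5

Walking parent pointers from 1d58af0: reachable set = {1d58af0, 23c1590, a55825f, aa2d94c, e9b2914}.
That is 5 commits.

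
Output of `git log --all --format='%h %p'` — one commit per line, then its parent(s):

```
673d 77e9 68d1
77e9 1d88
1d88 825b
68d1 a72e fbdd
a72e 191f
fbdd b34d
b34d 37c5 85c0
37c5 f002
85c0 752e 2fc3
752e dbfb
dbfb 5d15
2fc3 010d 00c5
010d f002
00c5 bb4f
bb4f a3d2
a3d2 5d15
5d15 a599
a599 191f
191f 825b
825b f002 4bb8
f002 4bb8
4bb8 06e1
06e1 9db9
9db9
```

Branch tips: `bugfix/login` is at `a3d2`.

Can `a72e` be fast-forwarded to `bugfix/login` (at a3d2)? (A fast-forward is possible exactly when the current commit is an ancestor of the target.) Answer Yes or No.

A fast-forward from a72e to a3d2 is possible iff a72e is an ancestor of a3d2.
Ancestors of a3d2: {06e1, 191f, 4bb8, 5d15, 825b, 9db9, a3d2, a599, f002}.
a72e is not among them, so fast-forward is not possible.

No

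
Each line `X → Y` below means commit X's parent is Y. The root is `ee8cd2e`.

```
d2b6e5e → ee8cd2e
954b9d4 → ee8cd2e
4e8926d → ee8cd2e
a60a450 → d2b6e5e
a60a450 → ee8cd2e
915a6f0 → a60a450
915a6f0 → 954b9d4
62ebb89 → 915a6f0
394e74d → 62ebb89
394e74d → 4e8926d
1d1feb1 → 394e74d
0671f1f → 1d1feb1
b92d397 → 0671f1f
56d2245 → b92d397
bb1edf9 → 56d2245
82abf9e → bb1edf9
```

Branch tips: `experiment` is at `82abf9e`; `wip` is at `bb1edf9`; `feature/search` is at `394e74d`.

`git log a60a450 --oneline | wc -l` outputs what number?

Walking parent pointers from a60a450: reachable set = {a60a450, d2b6e5e, ee8cd2e}.
That is 3 commits.

3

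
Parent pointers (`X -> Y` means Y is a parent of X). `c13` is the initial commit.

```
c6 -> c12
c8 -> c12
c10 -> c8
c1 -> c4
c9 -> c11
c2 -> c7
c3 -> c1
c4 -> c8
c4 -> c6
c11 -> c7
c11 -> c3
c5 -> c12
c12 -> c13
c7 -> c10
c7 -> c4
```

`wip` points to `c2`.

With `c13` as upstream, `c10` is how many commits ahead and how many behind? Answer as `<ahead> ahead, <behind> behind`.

Reachable from c10: {c10, c12, c13, c8}.
Reachable from c13: {c13}.
Only in c10's history (ahead): {c10, c12, c8} — 3.
Only in c13's history (behind): {} — 0.

3 ahead, 0 behind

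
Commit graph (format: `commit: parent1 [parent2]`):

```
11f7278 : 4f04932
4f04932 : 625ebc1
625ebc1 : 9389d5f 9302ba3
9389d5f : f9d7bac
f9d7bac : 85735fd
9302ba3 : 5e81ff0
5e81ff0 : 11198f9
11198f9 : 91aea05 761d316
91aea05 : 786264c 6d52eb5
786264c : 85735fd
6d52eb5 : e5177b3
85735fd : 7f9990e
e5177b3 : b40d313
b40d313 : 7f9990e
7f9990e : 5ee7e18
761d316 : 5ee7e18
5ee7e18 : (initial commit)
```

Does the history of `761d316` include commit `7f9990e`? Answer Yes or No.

No

Ancestors of 761d316: {5ee7e18, 761d316}.
7f9990e is not in that set, so it is not an ancestor of 761d316.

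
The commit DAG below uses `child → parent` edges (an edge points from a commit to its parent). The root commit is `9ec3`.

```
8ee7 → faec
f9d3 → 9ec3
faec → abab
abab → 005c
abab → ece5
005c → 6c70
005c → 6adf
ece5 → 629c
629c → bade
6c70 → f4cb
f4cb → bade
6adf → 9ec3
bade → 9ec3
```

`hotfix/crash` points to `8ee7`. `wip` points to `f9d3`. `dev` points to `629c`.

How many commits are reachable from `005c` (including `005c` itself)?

Walking parent pointers from 005c: reachable set = {005c, 6adf, 6c70, 9ec3, bade, f4cb}.
That is 6 commits.

6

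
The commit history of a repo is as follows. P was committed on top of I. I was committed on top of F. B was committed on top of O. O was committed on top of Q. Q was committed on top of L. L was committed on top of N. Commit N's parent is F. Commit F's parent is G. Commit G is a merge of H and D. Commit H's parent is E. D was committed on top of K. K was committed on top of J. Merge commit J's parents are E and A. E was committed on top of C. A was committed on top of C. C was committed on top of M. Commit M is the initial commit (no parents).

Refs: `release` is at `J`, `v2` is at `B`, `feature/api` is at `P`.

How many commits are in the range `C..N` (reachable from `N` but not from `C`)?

Reachable from N: {A, C, D, E, F, G, H, J, K, M, N}.
Reachable from C: {C, M}.
In N's history but not C's: {A, D, E, F, G, H, J, K, N} — 9 commits.

9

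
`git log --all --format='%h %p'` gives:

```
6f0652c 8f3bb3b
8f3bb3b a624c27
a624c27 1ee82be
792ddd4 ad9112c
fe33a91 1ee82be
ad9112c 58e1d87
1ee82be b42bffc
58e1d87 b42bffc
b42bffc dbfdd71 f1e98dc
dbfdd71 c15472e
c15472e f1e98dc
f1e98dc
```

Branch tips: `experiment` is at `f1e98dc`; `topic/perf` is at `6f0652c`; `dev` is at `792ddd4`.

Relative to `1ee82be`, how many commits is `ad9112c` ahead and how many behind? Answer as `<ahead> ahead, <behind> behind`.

Reachable from ad9112c: {58e1d87, ad9112c, b42bffc, c15472e, dbfdd71, f1e98dc}.
Reachable from 1ee82be: {1ee82be, b42bffc, c15472e, dbfdd71, f1e98dc}.
Only in ad9112c's history (ahead): {58e1d87, ad9112c} — 2.
Only in 1ee82be's history (behind): {1ee82be} — 1.

2 ahead, 1 behind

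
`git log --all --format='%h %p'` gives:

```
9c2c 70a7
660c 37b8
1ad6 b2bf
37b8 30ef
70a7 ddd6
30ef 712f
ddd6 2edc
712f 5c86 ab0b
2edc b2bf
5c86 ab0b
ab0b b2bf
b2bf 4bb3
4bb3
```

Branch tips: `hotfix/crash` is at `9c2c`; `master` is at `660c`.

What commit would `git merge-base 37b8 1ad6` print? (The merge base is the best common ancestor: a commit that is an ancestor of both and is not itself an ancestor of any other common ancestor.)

b2bf

Ancestors of 37b8: {30ef, 37b8, 4bb3, 5c86, 712f, ab0b, b2bf}.
Ancestors of 1ad6: {1ad6, 4bb3, b2bf}.
Common ancestors: {4bb3, b2bf}.
Among these, b2bf is not an ancestor of any other common ancestor — it is the merge base.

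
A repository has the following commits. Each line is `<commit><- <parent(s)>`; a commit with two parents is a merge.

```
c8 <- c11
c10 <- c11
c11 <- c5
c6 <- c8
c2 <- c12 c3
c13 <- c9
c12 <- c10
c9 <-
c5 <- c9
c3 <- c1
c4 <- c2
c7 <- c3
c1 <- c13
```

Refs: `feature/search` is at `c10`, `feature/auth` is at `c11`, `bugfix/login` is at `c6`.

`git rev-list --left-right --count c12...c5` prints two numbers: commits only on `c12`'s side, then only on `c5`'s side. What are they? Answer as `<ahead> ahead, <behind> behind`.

Reachable from c12: {c10, c11, c12, c5, c9}.
Reachable from c5: {c5, c9}.
Only in c12's history (ahead): {c10, c11, c12} — 3.
Only in c5's history (behind): {} — 0.

3 ahead, 0 behind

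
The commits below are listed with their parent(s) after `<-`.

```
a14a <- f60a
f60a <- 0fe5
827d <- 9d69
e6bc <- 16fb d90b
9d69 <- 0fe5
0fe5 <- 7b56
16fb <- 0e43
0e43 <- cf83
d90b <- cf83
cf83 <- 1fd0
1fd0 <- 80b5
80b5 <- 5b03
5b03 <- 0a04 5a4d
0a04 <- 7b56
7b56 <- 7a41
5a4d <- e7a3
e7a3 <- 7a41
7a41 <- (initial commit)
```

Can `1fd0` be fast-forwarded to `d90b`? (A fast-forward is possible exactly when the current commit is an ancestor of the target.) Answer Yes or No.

Yes

A fast-forward from 1fd0 to d90b is possible iff 1fd0 is an ancestor of d90b.
Ancestors of d90b: {0a04, 1fd0, 5a4d, 5b03, 7a41, 7b56, 80b5, cf83, d90b, e7a3}.
1fd0 is among them, so fast-forward is possible.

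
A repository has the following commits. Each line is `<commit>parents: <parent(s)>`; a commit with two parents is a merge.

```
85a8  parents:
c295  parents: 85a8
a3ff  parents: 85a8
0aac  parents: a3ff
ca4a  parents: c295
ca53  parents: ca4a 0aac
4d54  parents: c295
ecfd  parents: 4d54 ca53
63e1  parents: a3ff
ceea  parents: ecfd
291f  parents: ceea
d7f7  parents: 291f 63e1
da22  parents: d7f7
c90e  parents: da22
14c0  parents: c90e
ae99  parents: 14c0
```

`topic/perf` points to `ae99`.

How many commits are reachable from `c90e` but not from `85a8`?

Reachable from c90e: {0aac, 291f, 4d54, 63e1, 85a8, a3ff, c295, c90e, ca4a, ca53, ceea, d7f7, da22, ecfd}.
Reachable from 85a8: {85a8}.
In c90e's history but not 85a8's: {0aac, 291f, 4d54, 63e1, a3ff, c295, c90e, ca4a, ca53, ceea, d7f7, da22, ecfd} — 13 commits.

13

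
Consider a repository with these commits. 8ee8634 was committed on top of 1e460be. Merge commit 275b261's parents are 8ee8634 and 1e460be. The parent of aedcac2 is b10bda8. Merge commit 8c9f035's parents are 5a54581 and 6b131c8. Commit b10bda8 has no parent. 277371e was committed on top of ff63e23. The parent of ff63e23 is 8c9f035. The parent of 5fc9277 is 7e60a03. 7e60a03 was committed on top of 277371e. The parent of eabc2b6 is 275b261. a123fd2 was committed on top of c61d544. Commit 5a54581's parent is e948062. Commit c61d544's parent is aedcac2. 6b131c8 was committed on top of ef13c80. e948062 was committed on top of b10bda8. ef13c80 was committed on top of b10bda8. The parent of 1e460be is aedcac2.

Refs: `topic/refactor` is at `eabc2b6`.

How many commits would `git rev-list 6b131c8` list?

Walking parent pointers from 6b131c8: reachable set = {6b131c8, b10bda8, ef13c80}.
That is 3 commits.

3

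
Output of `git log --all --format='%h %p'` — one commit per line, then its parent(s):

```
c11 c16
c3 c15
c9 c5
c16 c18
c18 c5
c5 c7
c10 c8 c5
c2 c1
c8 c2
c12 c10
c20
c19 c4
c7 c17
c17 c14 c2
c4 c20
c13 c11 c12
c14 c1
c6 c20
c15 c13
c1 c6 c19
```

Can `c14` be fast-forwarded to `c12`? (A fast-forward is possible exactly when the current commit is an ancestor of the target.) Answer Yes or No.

Yes

A fast-forward from c14 to c12 is possible iff c14 is an ancestor of c12.
Ancestors of c12: {c1, c10, c12, c14, c17, c19, c2, c20, c4, c5, c6, c7, c8}.
c14 is among them, so fast-forward is possible.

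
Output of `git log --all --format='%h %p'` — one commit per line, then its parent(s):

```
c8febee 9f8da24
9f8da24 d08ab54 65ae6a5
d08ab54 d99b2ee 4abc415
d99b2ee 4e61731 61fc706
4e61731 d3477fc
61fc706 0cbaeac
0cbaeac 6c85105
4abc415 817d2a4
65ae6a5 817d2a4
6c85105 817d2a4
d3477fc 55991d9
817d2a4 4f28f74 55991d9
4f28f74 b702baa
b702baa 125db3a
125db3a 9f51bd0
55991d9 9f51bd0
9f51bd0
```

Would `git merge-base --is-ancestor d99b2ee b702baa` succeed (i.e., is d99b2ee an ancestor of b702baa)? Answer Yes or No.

No

Ancestors of b702baa: {125db3a, 9f51bd0, b702baa}.
d99b2ee is not in that set, so it is not an ancestor of b702baa.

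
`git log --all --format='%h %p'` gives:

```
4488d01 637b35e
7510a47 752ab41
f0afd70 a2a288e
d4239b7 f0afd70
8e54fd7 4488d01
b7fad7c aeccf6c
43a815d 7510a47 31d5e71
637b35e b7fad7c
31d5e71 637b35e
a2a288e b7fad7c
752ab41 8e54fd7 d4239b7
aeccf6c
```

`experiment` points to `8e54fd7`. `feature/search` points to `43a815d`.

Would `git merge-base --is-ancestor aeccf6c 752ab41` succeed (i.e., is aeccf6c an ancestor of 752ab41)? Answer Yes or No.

Yes

Ancestors of 752ab41 (commits reachable by following parents): {4488d01, 637b35e, 752ab41, 8e54fd7, a2a288e, aeccf6c, b7fad7c, d4239b7, f0afd70}.
aeccf6c is in that set, so it is an ancestor of 752ab41.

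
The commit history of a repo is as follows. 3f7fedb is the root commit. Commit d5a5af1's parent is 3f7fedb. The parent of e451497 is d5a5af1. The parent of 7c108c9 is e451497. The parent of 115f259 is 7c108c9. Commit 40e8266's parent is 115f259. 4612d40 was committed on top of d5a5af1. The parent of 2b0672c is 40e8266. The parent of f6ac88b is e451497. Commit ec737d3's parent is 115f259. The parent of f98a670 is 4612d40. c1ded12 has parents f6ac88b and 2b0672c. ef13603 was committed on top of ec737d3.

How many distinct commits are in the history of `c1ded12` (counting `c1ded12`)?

Walking parent pointers from c1ded12: reachable set = {115f259, 2b0672c, 3f7fedb, 40e8266, 7c108c9, c1ded12, d5a5af1, e451497, f6ac88b}.
That is 9 commits.

9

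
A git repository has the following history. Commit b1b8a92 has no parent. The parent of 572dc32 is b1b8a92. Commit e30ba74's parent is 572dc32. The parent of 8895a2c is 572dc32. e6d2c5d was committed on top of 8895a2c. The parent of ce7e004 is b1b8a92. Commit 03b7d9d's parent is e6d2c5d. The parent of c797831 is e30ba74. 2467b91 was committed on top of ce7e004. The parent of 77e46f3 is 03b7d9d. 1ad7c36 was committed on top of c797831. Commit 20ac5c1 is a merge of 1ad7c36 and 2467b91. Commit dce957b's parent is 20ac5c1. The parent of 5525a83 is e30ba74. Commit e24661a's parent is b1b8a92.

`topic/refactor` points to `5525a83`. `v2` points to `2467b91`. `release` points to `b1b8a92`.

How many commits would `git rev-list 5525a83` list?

Walking parent pointers from 5525a83: reachable set = {5525a83, 572dc32, b1b8a92, e30ba74}.
That is 4 commits.

4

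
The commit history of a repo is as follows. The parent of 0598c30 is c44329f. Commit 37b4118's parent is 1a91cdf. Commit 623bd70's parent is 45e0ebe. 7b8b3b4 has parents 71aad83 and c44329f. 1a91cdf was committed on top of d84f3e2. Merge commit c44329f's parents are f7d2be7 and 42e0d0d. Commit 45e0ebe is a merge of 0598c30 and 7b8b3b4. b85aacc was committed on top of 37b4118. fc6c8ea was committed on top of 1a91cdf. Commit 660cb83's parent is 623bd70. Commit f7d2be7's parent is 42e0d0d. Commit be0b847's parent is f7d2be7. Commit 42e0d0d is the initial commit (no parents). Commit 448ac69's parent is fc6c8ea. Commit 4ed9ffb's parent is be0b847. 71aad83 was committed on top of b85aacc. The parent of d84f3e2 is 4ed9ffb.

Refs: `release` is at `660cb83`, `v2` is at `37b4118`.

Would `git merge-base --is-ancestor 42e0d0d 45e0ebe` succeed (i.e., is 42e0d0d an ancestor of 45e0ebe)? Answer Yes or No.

Yes

Ancestors of 45e0ebe (commits reachable by following parents): {0598c30, 1a91cdf, 37b4118, 42e0d0d, 45e0ebe, 4ed9ffb, 71aad83, 7b8b3b4, b85aacc, be0b847, c44329f, d84f3e2, f7d2be7}.
42e0d0d is in that set, so it is an ancestor of 45e0ebe.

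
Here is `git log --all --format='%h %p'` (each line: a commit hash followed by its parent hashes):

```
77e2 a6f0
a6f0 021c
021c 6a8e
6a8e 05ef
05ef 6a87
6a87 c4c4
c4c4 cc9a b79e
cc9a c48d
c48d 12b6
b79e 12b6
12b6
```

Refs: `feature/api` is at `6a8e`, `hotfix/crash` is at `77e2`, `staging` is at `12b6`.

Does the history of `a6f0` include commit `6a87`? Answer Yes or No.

Ancestors of a6f0 (commits reachable by following parents): {021c, 05ef, 12b6, 6a87, 6a8e, a6f0, b79e, c48d, c4c4, cc9a}.
6a87 is in that set, so it is an ancestor of a6f0.

Yes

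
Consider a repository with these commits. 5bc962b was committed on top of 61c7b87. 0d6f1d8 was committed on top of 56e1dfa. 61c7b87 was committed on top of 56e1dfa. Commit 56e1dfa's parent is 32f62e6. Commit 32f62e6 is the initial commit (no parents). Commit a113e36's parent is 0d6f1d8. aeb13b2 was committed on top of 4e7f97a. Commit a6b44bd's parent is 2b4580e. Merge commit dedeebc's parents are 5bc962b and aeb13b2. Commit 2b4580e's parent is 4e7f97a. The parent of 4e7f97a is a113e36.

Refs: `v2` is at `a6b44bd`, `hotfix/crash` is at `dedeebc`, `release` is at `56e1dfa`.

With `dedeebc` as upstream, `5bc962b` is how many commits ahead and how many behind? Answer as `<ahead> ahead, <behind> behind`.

0 ahead, 5 behind

Reachable from 5bc962b: {32f62e6, 56e1dfa, 5bc962b, 61c7b87}.
Reachable from dedeebc: {0d6f1d8, 32f62e6, 4e7f97a, 56e1dfa, 5bc962b, 61c7b87, a113e36, aeb13b2, dedeebc}.
Only in 5bc962b's history (ahead): {} — 0.
Only in dedeebc's history (behind): {0d6f1d8, 4e7f97a, a113e36, aeb13b2, dedeebc} — 5.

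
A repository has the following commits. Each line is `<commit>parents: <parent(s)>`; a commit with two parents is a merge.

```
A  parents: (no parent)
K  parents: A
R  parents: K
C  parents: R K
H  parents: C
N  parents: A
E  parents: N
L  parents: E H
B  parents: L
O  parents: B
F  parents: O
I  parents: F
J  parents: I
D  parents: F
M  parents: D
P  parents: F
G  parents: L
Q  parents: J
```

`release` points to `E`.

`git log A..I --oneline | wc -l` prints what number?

Reachable from I: {A, B, C, E, F, H, I, K, L, N, O, R}.
Reachable from A: {A}.
In I's history but not A's: {B, C, E, F, H, I, K, L, N, O, R} — 11 commits.

11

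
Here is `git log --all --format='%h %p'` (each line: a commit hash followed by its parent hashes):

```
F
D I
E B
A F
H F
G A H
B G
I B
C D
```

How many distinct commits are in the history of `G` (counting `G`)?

4

Walking parent pointers from G: reachable set = {A, F, G, H}.
That is 4 commits.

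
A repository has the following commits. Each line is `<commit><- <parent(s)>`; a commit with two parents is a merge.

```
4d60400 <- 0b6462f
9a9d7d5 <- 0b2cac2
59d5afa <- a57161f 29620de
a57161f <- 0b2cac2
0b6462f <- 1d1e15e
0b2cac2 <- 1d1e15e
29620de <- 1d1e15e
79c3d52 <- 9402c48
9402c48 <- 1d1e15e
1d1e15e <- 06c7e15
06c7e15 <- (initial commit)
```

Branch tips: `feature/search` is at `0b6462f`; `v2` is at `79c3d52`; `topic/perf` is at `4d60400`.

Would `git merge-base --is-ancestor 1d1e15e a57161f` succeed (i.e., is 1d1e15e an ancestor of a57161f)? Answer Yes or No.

Yes

Ancestors of a57161f (commits reachable by following parents): {06c7e15, 0b2cac2, 1d1e15e, a57161f}.
1d1e15e is in that set, so it is an ancestor of a57161f.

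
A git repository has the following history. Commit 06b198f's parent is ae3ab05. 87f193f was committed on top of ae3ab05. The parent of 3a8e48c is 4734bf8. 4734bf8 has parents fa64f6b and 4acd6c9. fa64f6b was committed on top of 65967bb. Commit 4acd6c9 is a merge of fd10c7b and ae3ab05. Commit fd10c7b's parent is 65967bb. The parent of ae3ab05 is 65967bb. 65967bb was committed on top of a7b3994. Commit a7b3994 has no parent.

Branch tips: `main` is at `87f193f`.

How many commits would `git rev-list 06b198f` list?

Walking parent pointers from 06b198f: reachable set = {06b198f, 65967bb, a7b3994, ae3ab05}.
That is 4 commits.

4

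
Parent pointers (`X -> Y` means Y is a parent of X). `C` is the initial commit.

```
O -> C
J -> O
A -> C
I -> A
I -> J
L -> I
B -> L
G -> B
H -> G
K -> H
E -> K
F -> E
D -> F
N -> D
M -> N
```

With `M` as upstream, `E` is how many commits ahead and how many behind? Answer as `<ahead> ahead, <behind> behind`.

0 ahead, 4 behind

Reachable from E: {A, B, C, E, G, H, I, J, K, L, O}.
Reachable from M: {A, B, C, D, E, F, G, H, I, J, K, L, M, N, O}.
Only in E's history (ahead): {} — 0.
Only in M's history (behind): {D, F, M, N} — 4.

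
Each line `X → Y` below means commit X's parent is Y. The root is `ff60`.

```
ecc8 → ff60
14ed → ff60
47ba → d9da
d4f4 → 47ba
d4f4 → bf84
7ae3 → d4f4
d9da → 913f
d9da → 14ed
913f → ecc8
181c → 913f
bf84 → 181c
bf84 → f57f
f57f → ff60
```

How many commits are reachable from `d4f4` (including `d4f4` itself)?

10

Walking parent pointers from d4f4: reachable set = {14ed, 181c, 47ba, 913f, bf84, d4f4, d9da, ecc8, f57f, ff60}.
That is 10 commits.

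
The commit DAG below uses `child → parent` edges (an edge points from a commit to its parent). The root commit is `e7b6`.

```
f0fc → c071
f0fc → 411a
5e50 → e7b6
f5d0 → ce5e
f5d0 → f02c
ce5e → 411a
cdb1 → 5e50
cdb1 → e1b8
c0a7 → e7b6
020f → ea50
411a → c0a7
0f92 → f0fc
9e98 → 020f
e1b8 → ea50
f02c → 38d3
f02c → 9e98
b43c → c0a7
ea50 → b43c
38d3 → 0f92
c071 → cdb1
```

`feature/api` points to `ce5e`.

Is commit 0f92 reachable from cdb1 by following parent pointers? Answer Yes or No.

Ancestors of cdb1: {5e50, b43c, c0a7, cdb1, e1b8, e7b6, ea50}.
0f92 is not in that set, so it is not an ancestor of cdb1.

No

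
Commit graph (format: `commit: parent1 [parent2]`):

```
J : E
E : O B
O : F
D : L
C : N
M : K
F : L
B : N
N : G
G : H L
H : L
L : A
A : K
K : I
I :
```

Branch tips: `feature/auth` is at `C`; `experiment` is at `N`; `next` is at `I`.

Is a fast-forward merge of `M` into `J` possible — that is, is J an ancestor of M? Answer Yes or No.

A fast-forward from J to M is possible iff J is an ancestor of M.
Ancestors of M: {I, K, M}.
J is not among them, so fast-forward is not possible.

No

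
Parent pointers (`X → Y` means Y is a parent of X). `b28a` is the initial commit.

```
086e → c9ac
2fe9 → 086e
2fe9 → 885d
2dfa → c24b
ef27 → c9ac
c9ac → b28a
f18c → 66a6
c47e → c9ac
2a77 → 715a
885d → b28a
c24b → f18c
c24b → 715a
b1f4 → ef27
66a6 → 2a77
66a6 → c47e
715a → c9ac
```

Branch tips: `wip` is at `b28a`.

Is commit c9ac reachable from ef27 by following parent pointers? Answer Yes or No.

Ancestors of ef27 (commits reachable by following parents): {b28a, c9ac, ef27}.
c9ac is in that set, so it is an ancestor of ef27.

Yes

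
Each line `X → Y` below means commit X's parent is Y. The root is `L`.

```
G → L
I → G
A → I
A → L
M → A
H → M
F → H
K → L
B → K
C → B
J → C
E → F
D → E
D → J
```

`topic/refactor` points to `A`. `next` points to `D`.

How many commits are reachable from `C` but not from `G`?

Reachable from C: {B, C, K, L}.
Reachable from G: {G, L}.
In C's history but not G's: {B, C, K} — 3 commits.

3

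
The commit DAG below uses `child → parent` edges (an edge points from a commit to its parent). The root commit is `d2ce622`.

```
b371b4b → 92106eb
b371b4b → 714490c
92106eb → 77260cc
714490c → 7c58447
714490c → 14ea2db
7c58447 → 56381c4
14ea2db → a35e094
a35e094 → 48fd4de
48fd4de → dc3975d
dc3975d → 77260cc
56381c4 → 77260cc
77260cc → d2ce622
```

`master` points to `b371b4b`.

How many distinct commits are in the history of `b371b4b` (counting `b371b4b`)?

Walking parent pointers from b371b4b: reachable set = {14ea2db, 48fd4de, 56381c4, 714490c, 77260cc, 7c58447, 92106eb, a35e094, b371b4b, d2ce622, dc3975d}.
That is 11 commits.

11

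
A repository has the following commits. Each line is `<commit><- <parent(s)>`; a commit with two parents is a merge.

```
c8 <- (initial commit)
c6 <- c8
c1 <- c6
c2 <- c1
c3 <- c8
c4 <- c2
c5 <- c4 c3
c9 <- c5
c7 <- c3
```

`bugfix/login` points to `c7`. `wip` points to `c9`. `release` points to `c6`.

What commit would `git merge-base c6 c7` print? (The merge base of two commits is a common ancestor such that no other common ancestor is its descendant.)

c8

Ancestors of c6: {c6, c8}.
Ancestors of c7: {c3, c7, c8}.
Common ancestors: {c8}.
The only common ancestor is c8, so it is the merge base.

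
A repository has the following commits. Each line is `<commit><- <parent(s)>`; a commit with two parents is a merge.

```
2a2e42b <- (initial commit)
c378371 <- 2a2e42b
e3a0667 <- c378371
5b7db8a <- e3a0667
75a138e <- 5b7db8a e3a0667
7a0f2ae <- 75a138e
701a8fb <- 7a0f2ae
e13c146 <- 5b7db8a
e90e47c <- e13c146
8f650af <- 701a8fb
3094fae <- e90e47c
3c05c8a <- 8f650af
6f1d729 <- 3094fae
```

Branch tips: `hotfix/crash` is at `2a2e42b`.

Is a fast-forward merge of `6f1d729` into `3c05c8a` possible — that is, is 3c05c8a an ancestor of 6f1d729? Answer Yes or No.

No

A fast-forward from 3c05c8a to 6f1d729 is possible iff 3c05c8a is an ancestor of 6f1d729.
Ancestors of 6f1d729: {2a2e42b, 3094fae, 5b7db8a, 6f1d729, c378371, e13c146, e3a0667, e90e47c}.
3c05c8a is not among them, so fast-forward is not possible.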